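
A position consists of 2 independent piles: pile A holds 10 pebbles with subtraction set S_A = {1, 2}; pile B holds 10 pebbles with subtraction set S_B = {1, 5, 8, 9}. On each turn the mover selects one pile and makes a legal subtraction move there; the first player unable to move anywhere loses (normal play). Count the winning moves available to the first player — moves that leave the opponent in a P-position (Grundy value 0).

Pile A, S = {1, 2}:
G(0) = 0
G(1) = mex{0} = 1
G(2) = mex{1,0} = 2
G(3) = mex{2,1} = 0
G(4) = mex{0,2} = 1
G(5) = mex{1,0} = 2
G(6) = mex{2,1} = 0
G(7) = mex{0,2} = 1
G(8) = mex{1,0} = 2
G(9) = mex{2,1} = 0
G(10) = mex{0,2} = 1
G_A(10) = 1.
Pile B, S = {1, 5, 8, 9}:
n :  0  1  2  3  4  5  6  7  8  9 10
G :  0  1  0  1  0  1  0  1  2  3  2
G_B(10) = 2.
Combined Grundy value = 1 ⊕ 2 = 3.
A winning move leaves total XOR = 0, i.e. changes one component's Grundy value g to g ⊕ X where X is the current total.
Pile A: need g' = 1⊕3 = 2. Options: 10−1→G=0, 10−2→G=2. Hits: 1.
Pile B: need g' = 2⊕3 = 1. Options: 10−1→G=3, 10−5→G=1, 10−8→G=0, 10−9→G=1. Hits: 2.

3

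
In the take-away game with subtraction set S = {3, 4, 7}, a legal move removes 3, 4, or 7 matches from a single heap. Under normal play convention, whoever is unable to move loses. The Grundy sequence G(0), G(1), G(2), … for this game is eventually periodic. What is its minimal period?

10

n :  0  1  2  3  4  5  6  7  8  9 10 11 12 13 14 15 16 17 18 19 20 21
G :  0  0  0  1  1  1  2  2  2  3  0  0  0  1  1  1  2  2  2  3  0  0
G(n+10) = G(n) holds for n = 0,…,6 (a full window of length max(S) = 7), so the sequence is purely periodic with period 10.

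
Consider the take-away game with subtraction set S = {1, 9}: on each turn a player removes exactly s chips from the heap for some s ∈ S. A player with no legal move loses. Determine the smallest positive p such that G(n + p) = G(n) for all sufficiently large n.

n :  0  1  2  3  4  5  6  7  8  9 10 11 12 13 14
G :  0  1  0  1  0  1  0  1  0  1  0  1  0  1  0
G(n+2) = G(n) holds for n = 0,…,8 (a full window of length max(S) = 9), so the sequence is purely periodic with period 2.

2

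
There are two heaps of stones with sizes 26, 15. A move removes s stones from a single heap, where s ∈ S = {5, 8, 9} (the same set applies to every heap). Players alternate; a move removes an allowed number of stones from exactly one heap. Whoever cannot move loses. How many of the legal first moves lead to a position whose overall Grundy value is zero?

3

All heaps use S = {5, 8, 9}:
n :  0  1  2  3  4  5  6  7  8  9 10 11 12 13 14 15 16 17 18 19 20 21 22 23 24 25 26
G :  0  0  0  0  0  1  1  1  1  1  2  2  2  2  0  0  0  0  0  1  1  1  1  1  2  2  2
Heap A: G(26) = 2.
Heap B: G(15) = 0.
Combined Grundy value = 2 ⊕ 0 = 2.
A winning move leaves total XOR = 0, i.e. changes one component's Grundy value g to g ⊕ X where X is the current total.
Heap A: need g' = 2⊕2 = 0. Options: 26−5→G=1, 26−8→G=0, 26−9→G=0. Hits: 2.
Heap B: need g' = 0⊕2 = 2. Options: 15−5→G=2, 15−8→G=1, 15−9→G=1. Hits: 1.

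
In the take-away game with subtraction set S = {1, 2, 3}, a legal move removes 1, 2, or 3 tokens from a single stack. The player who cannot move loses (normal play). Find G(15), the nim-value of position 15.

3

n :  0  1  2  3  4  5  6  7  8  9 10 11 12 13 14 15
G :  0  1  2  3  0  1  2  3  0  1  2  3  0  1  2  3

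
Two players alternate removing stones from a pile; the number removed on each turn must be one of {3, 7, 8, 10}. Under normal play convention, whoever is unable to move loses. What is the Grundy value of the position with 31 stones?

G(0) = 0
G(1) = mex{} = 0
G(2) = mex{} = 0
G(3) = mex{0} = 1
G(4) = mex{0} = 1
G(5) = mex{0} = 1
G(6) = mex{1} = 0
G(7) = mex{1,0} = 2
G(8) = mex{1,0,0} = 2
G(9) = mex{0,0,0} = 1
G(10) = mex{2,1,0,0} = 3
G(11) = mex{2,1,1,0} = 3
G(12) = mex{1,1,1,0} = 2
G(13) = mex{3,0,1,1} = 2
G(14) = mex{3,2,0,1} = 4
G(15) = mex{2,2,2,1} = 0
G(16) = mex{2,1,2,0} = 3
G(17) = mex{4,3,1,2} = 0
G(18) = mex{0,3,3,2} = 1
G(19) = mex{3,2,3,1} = 0
G(20) = mex{0,2,2,3} = 1
G(21) = mex{1,4,2,3} = 0
G(22) = mex{0,0,4,2} = 1
G(23) = mex{1,3,0,2} = 4
G(24) = mex{0,0,3,4} = 1
G(25) = mex{1,1,0,0} = 2
G(26) = mex{4,0,1,3} = 2
G(27) = mex{1,1,0,0} = 2
G(28) = mex{2,0,1,1} = 3
G(29) = mex{2,1,0,0} = 3
G(30) = mex{2,4,1,1} = 0
G(31) = mex{3,1,4,0} = 2

2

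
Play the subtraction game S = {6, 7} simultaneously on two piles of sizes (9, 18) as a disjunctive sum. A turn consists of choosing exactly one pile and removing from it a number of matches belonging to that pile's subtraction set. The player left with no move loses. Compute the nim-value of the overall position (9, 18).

1

All piles use S = {6, 7}:
n :  0  1  2  3  4  5  6  7  8  9 10 11 12 13 14 15 16 17 18
G :  0  0  0  0  0  0  1  1  1  1  1  1  2  0  0  0  0  0  0
Pile A: G(9) = 1.
Pile B: G(18) = 0.
Combined Grundy value = 1 ⊕ 0 = 1.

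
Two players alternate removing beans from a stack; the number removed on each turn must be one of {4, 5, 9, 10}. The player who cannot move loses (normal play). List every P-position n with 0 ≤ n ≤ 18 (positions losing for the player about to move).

0, 1, 2, 3, 14, 15, 16, 17

G(0) = 0
G(1) = mex{} = 0
G(2) = mex{} = 0
G(3) = mex{} = 0
G(4) = mex{0} = 1
G(5) = mex{0,0} = 1
G(6) = mex{0,0} = 1
G(7) = mex{0,0} = 1
G(8) = mex{1,0} = 2
G(9) = mex{1,1,0} = 2
G(10) = mex{1,1,0,0} = 2
G(11) = mex{1,1,0,0} = 2
G(12) = mex{2,1,0,0} = 3
G(13) = mex{2,2,1,0} = 3
G(14) = mex{2,2,1,1} = 0
G(15) = mex{2,2,1,1} = 0
G(16) = mex{3,2,1,1} = 0
G(17) = mex{3,3,2,1} = 0
G(18) = mex{0,3,2,2} = 1
P-positions are exactly the n with G(n) = 0.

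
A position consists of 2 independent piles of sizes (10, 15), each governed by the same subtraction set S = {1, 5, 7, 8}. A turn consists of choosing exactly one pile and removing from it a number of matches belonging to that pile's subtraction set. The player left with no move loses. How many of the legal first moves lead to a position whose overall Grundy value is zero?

All piles use S = {1, 5, 7, 8}:
G(0) = 0
G(1) = mex{0} = 1
G(2) = mex{1} = 0
G(3) = mex{0} = 1
G(4) = mex{1} = 0
G(5) = mex{0,0} = 1
G(6) = mex{1,1} = 0
G(7) = mex{0,0,0} = 1
G(8) = mex{1,1,1,0} = 2
G(9) = mex{2,0,0,1} = 3
G(10) = mex{3,1,1,0} = 2
G(11) = mex{2,0,0,1} = 3
G(12) = mex{3,1,1,0} = 2
G(13) = mex{2,2,0,1} = 3
G(14) = mex{3,3,1,0} = 2
G(15) = mex{2,2,2,1} = 0
Pile A: G(10) = 2.
Pile B: G(15) = 0.
Combined Grundy value = 2 ⊕ 0 = 2.
A winning move leaves total XOR = 0, i.e. changes one component's Grundy value g to g ⊕ X where X is the current total.
Pile A: need g' = 2⊕2 = 0. Options: 10−1→G=3, 10−5→G=1, 10−7→G=1, 10−8→G=0. Hits: 1.
Pile B: need g' = 0⊕2 = 2. Options: 15−1→G=2, 15−5→G=2, 15−7→G=2, 15−8→G=1. Hits: 3.

4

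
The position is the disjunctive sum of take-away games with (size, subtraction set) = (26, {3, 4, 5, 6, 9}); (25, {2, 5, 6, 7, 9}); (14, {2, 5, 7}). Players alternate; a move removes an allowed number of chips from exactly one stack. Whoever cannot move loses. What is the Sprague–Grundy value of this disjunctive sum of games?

3

Stack A, S = {3, 4, 5, 6, 9}:
n :  0  1  2  3  4  5  6  7  8  9 10 11 12 13 14 15 16 17 18 19 20 21 22 23 24 25 26
G :  0  0  0  1  1  1  2  2  2  3  3  3  0  0  0  1  1  1  2  2  2  3  3  3  0  0  0
G_A(26) = 0.
Stack B, S = {2, 5, 6, 7, 9}:
G(0) = 0
G(1) = mex{} = 0
G(2) = mex{0} = 1
G(3) = mex{0} = 1
G(4) = mex{1} = 0
G(5) = mex{1,0} = 2
G(6) = mex{0,0,0} = 1
G(7) = mex{2,1,0,0} = 3
G(8) = mex{1,1,1,0} = 2
G(9) = mex{3,0,1,1,0} = 2
G(10) = mex{2,2,0,1,0} = 3
G(11) = mex{2,1,2,0,1} = 3
G(12) = mex{3,3,1,2,1} = 0
G(13) = mex{3,2,3,1,0} = 4
G(14) = mex{0,2,2,3,2} = 1
G(15) = mex{4,3,2,2,1} = 0
G(16) = mex{1,3,3,2,3} = 0
G(17) = mex{0,0,3,3,2} = 1
G(18) = mex{0,4,0,3,2} = 1
G(19) = mex{1,1,4,0,3} = 2
G(20) = mex{1,0,1,4,3} = 2
G(21) = mex{2,0,0,1,0} = 3
G(22) = mex{2,1,0,0,4} = 3
G(23) = mex{3,1,1,0,1} = 2
G(24) = mex{3,2,1,1,0} = 4
G(25) = mex{2,2,2,1,0} = 3
G_B(25) = 3.
Stack C, S = {2, 5, 7}:
n :  0  1  2  3  4  5  6  7  8  9 10 11 12 13 14
G :  0  0  1  1  0  2  1  3  2  2  0  3  1  0  0
G_C(14) = 0.
Combined Grundy value = 0 ⊕ 3 ⊕ 0 = 3.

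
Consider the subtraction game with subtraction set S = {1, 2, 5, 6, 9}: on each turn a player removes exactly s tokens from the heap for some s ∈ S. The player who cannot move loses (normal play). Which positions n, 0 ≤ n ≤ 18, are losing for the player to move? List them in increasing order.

0, 3, 7, 10, 14, 17

G(0) = 0
G(1) = mex{0} = 1
G(2) = mex{1,0} = 2
G(3) = mex{2,1} = 0
G(4) = mex{0,2} = 1
G(5) = mex{1,0,0} = 2
G(6) = mex{2,1,1,0} = 3
G(7) = mex{3,2,2,1} = 0
G(8) = mex{0,3,0,2} = 1
G(9) = mex{1,0,1,0,0} = 2
G(10) = mex{2,1,2,1,1} = 0
G(11) = mex{0,2,3,2,2} = 1
G(12) = mex{1,0,0,3,0} = 2
G(13) = mex{2,1,1,0,1} = 3
G(14) = mex{3,2,2,1,2} = 0
G(15) = mex{0,3,0,2,3} = 1
G(16) = mex{1,0,1,0,0} = 2
G(17) = mex{2,1,2,1,1} = 0
G(18) = mex{0,2,3,2,2} = 1
P-positions are exactly the n with G(n) = 0.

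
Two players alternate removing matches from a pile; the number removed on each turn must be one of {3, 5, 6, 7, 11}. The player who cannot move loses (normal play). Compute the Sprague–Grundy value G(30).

0

n :  0  1  2  3  4  5  6  7  8  9 10 11 12 13 14 15 16 17 18 19 20 21 22 23 24 25 26 27 28 29 30
G :  0  0  0  1  1  1  2  2  2  3  0  3  4  1  0  5  2  1  0  3  2  1  0  3  2  1  0  3  2  1  0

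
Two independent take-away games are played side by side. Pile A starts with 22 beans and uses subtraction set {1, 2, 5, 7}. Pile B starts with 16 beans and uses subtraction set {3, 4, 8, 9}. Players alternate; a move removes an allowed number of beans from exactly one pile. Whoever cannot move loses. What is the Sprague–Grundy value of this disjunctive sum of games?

Pile A, S = {1, 2, 5, 7}:
n :  0  1  2  3  4  5  6  7  8  9 10 11 12 13 14 15 16 17 18 19 20 21 22
G :  0  1  2  0  1  2  0  1  2  0  1  2  0  1  2  0  1  2  0  1  2  0  1
G_A(22) = 1.
Pile B, S = {3, 4, 8, 9}:
G(0) = 0
G(1) = mex{} = 0
G(2) = mex{} = 0
G(3) = mex{0} = 1
G(4) = mex{0,0} = 1
G(5) = mex{0,0} = 1
G(6) = mex{1,0} = 2
G(7) = mex{1,1} = 0
G(8) = mex{1,1,0} = 2
G(9) = mex{2,1,0,0} = 3
G(10) = mex{0,2,0,0} = 1
G(11) = mex{2,0,1,0} = 3
G(12) = mex{3,2,1,1} = 0
G(13) = mex{1,3,1,1} = 0
G(14) = mex{3,1,2,1} = 0
G(15) = mex{0,3,0,2} = 1
G(16) = mex{0,0,2,0} = 1
G_B(16) = 1.
Combined Grundy value = 1 ⊕ 1 = 0.

0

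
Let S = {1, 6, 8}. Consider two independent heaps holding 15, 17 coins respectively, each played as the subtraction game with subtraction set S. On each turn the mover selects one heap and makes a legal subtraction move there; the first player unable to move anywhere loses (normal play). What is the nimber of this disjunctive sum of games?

0

All heaps use S = {1, 6, 8}:
G(0) = 0
G(1) = mex{0} = 1
G(2) = mex{1} = 0
G(3) = mex{0} = 1
G(4) = mex{1} = 0
G(5) = mex{0} = 1
G(6) = mex{1,0} = 2
G(7) = mex{2,1} = 0
G(8) = mex{0,0,0} = 1
G(9) = mex{1,1,1} = 0
G(10) = mex{0,0,0} = 1
G(11) = mex{1,1,1} = 0
G(12) = mex{0,2,0} = 1
G(13) = mex{1,0,1} = 2
G(14) = mex{2,1,2} = 0
G(15) = mex{0,0,0} = 1
G(16) = mex{1,1,1} = 0
G(17) = mex{0,0,0} = 1
Heap A: G(15) = 1.
Heap B: G(17) = 1.
Combined Grundy value = 1 ⊕ 1 = 0.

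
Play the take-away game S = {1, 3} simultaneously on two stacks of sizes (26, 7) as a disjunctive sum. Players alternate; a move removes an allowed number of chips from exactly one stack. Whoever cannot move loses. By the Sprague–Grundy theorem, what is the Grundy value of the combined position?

1

All stacks use S = {1, 3}:
n :  0  1  2  3  4  5  6  7  8  9 10 11 12 13 14 15 16 17 18 19 20 21 22 23 24 25 26
G :  0  1  0  1  0  1  0  1  0  1  0  1  0  1  0  1  0  1  0  1  0  1  0  1  0  1  0
Stack A: G(26) = 0.
Stack B: G(7) = 1.
Combined Grundy value = 0 ⊕ 1 = 1.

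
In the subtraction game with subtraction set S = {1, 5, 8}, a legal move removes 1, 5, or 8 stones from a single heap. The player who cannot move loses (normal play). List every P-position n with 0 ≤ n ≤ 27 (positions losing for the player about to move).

n :  0  1  2  3  4  5  6  7  8  9 10 11 12 13 14 15 16 17 18 19 20 21 22 23 24 25 26 27
G :  0  1  0  1  0  1  0  1  2  3  2  3  2  0  1  0  1  0  1  0  1  2  3  2  3  2  0  1
P-positions are exactly the n with G(n) = 0.

0, 2, 4, 6, 13, 15, 17, 19, 26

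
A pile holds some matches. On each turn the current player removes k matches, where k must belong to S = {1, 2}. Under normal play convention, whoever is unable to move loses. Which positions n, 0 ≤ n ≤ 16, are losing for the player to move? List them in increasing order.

0, 3, 6, 9, 12, 15

n :  0  1  2  3  4  5  6  7  8  9 10 11 12 13 14 15 16
G :  0  1  2  0  1  2  0  1  2  0  1  2  0  1  2  0  1
P-positions are exactly the n with G(n) = 0.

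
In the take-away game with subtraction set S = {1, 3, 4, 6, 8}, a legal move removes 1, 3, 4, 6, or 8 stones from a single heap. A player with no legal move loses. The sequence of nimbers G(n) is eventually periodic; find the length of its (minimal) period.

7

n :  0  1  2  3  4  5  6  7  8  9 10 11 12 13 14 15 16
G :  0  1  0  1  2  3  2  0  1  0  1  2  3  2  0  1  0
G(n+7) = G(n) holds for n = 0,…,7 (a full window of length max(S) = 8), so the sequence is purely periodic with period 7.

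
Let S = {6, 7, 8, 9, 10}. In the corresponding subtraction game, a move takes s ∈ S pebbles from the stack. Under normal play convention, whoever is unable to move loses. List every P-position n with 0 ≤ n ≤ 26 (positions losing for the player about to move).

0, 1, 2, 3, 4, 5, 16, 17, 18, 19, 20, 21

n :  0  1  2  3  4  5  6  7  8  9 10 11 12 13 14 15 16 17 18 19 20 21 22 23 24 25 26
G :  0  0  0  0  0  0  1  1  1  1  1  1  2  2  2  2  0  0  0  0  0  0  1  1  1  1  1
P-positions are exactly the n with G(n) = 0.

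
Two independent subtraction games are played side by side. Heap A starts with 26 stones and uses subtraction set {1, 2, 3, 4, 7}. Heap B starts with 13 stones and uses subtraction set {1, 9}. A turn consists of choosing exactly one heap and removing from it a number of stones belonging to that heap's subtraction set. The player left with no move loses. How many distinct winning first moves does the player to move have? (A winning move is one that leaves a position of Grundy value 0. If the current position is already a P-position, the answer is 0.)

0

Heap A, S = {1, 2, 3, 4, 7}:
n :  0  1  2  3  4  5  6  7  8  9 10 11 12 13 14 15 16 17 18 19 20 21 22 23 24 25 26
G :  0  1  2  3  4  0  1  2  3  4  0  1  2  3  4  0  1  2  3  4  0  1  2  3  4  0  1
G_A(26) = 1.
Heap B, S = {1, 9}:
n :  0  1  2  3  4  5  6  7  8  9 10 11 12 13
G :  0  1  0  1  0  1  0  1  0  1  0  1  0  1
G_B(13) = 1.
Combined Grundy value = 1 ⊕ 1 = 0.
A winning move leaves total XOR = 0, i.e. changes one component's Grundy value g to g ⊕ X where X is the current total.
Heap A: target g' = 1⊕0 = 1, but every legal move changes the Grundy value (mex property), so 0 moves.
Heap B: target g' = 1⊕0 = 1, but every legal move changes the Grundy value (mex property), so 0 moves.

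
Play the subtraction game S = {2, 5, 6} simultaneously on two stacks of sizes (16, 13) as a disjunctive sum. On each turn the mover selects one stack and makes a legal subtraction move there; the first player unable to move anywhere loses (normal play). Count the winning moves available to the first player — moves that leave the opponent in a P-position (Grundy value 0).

All stacks use S = {2, 5, 6}:
n :  0  1  2  3  4  5  6  7  8  9 10 11 12 13 14 15 16
G :  0  0  1  1  0  2  1  3  0  2  1  0  0  1  1  0  2
Stack A: G(16) = 2.
Stack B: G(13) = 1.
Combined Grundy value = 2 ⊕ 1 = 3.
A winning move leaves total XOR = 0, i.e. changes one component's Grundy value g to g ⊕ X where X is the current total.
Stack A: need g' = 2⊕3 = 1. Options: 16−2→G=1, 16−5→G=0, 16−6→G=1. Hits: 2.
Stack B: need g' = 1⊕3 = 2. Options: 13−2→G=0, 13−5→G=0, 13−6→G=3. Hits: 0.

2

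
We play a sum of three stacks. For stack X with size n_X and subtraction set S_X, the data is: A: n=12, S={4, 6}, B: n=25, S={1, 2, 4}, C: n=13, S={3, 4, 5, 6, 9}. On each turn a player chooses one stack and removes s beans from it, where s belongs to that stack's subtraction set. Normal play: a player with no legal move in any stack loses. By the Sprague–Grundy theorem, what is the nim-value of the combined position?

1

Stack A, S = {4, 6}:
n :  0  1  2  3  4  5  6  7  8  9 10 11 12
G :  0  0  0  0  1  1  1  1  2  2  0  0  0
G_A(12) = 0.
Stack B, S = {1, 2, 4}:
n :  0  1  2  3  4  5  6  7  8  9 10 11 12 13 14 15 16 17 18 19 20 21 22 23 24 25
G :  0  1  2  0  1  2  0  1  2  0  1  2  0  1  2  0  1  2  0  1  2  0  1  2  0  1
G_B(25) = 1.
Stack C, S = {3, 4, 5, 6, 9}:
G(0) = 0
G(1) = mex{} = 0
G(2) = mex{} = 0
G(3) = mex{0} = 1
G(4) = mex{0,0} = 1
G(5) = mex{0,0,0} = 1
G(6) = mex{1,0,0,0} = 2
G(7) = mex{1,1,0,0} = 2
G(8) = mex{1,1,1,0} = 2
G(9) = mex{2,1,1,1,0} = 3
G(10) = mex{2,2,1,1,0} = 3
G(11) = mex{2,2,2,1,0} = 3
G(12) = mex{3,2,2,2,1} = 0
G(13) = mex{3,3,2,2,1} = 0
G_C(13) = 0.
Combined Grundy value = 0 ⊕ 1 ⊕ 0 = 1.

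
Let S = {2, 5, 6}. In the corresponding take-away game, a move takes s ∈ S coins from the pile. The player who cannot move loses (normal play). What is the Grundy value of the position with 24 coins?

n :  0  1  2  3  4  5  6  7  8  9 10 11 12 13 14 15 16 17 18 19 20 21 22 23 24
G :  0  0  1  1  0  2  1  3  0  2  1  0  0  1  1  0  2  1  3  0  2  1  0  0  1

1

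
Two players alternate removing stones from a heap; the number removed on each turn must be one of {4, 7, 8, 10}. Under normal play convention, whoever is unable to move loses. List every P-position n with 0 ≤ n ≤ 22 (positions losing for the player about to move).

G(0) = 0
G(1) = mex{} = 0
G(2) = mex{} = 0
G(3) = mex{} = 0
G(4) = mex{0} = 1
G(5) = mex{0} = 1
G(6) = mex{0} = 1
G(7) = mex{0,0} = 1
G(8) = mex{1,0,0} = 2
G(9) = mex{1,0,0} = 2
G(10) = mex{1,0,0,0} = 2
G(11) = mex{1,1,0,0} = 2
G(12) = mex{2,1,1,0} = 3
G(13) = mex{2,1,1,0} = 3
G(14) = mex{2,1,1,1} = 0
G(15) = mex{2,2,1,1} = 0
G(16) = mex{3,2,2,1} = 0
G(17) = mex{3,2,2,1} = 0
G(18) = mex{0,2,2,2} = 1
G(19) = mex{0,3,2,2} = 1
G(20) = mex{0,3,3,2} = 1
G(21) = mex{0,0,3,2} = 1
G(22) = mex{1,0,0,3} = 2
P-positions are exactly the n with G(n) = 0.

0, 1, 2, 3, 14, 15, 16, 17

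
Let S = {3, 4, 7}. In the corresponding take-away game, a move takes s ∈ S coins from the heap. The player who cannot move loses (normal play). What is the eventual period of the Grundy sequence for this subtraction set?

G(0) = 0
G(1) = mex{} = 0
G(2) = mex{} = 0
G(3) = mex{0} = 1
G(4) = mex{0,0} = 1
G(5) = mex{0,0} = 1
G(6) = mex{1,0} = 2
G(7) = mex{1,1,0} = 2
G(8) = mex{1,1,0} = 2
G(9) = mex{2,1,0} = 3
G(10) = mex{2,2,1} = 0
G(11) = mex{2,2,1} = 0
G(12) = mex{3,2,1} = 0
G(13) = mex{0,3,2} = 1
G(14) = mex{0,0,2} = 1
G(15) = mex{0,0,2} = 1
G(16) = mex{1,0,3} = 2
G(17) = mex{1,1,0} = 2
G(18) = mex{1,1,0} = 2
G(19) = mex{2,1,0} = 3
G(20) = mex{2,2,1} = 0
G(21) = mex{2,2,1} = 0
G(n+10) = G(n) holds for n = 0,…,6 (a full window of length max(S) = 7), so the sequence is purely periodic with period 10.

10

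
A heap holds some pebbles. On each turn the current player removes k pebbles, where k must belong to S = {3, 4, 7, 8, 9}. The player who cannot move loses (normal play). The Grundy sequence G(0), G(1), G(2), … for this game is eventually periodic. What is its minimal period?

12

n :  0  1  2  3  4  5  6  7  8  9 10 11 12 13 14 15 16 17 18 19 20 21 22 23 24 25
G :  0  0  0  1  1  1  2  2  2  3  3  3  0  0  0  1  1  1  2  2  2  3  3  3  0  0
G(n+12) = G(n) holds for n = 0,…,8 (a full window of length max(S) = 9), so the sequence is purely periodic with period 12.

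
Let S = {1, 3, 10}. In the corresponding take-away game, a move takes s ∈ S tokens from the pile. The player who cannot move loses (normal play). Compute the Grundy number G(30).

G(0) = 0
G(1) = mex{0} = 1
G(2) = mex{1} = 0
G(3) = mex{0,0} = 1
G(4) = mex{1,1} = 0
G(5) = mex{0,0} = 1
G(6) = mex{1,1} = 0
G(7) = mex{0,0} = 1
G(8) = mex{1,1} = 0
G(9) = mex{0,0} = 1
G(10) = mex{1,1,0} = 2
G(11) = mex{2,0,1} = 3
G(12) = mex{3,1,0} = 2
G(13) = mex{2,2,1} = 0
G(14) = mex{0,3,0} = 1
G(15) = mex{1,2,1} = 0
G(16) = mex{0,0,0} = 1
G(17) = mex{1,1,1} = 0
G(18) = mex{0,0,0} = 1
G(19) = mex{1,1,1} = 0
G(20) = mex{0,0,2} = 1
G(21) = mex{1,1,3} = 0
G(22) = mex{0,0,2} = 1
G(23) = mex{1,1,0} = 2
G(24) = mex{2,0,1} = 3
G(25) = mex{3,1,0} = 2
G(26) = mex{2,2,1} = 0
G(27) = mex{0,3,0} = 1
G(28) = mex{1,2,1} = 0
G(29) = mex{0,0,0} = 1
G(30) = mex{1,1,1} = 0

0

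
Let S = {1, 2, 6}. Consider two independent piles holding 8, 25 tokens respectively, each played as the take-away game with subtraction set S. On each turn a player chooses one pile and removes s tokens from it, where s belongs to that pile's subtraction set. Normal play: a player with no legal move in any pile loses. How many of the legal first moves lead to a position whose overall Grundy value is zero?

0

All piles use S = {1, 2, 6}:
n :  0  1  2  3  4  5  6  7  8  9 10 11 12 13 14 15 16 17 18 19 20 21 22 23 24 25
G :  0  1  2  0  1  2  3  0  1  2  0  1  2  3  0  1  2  0  1  2  3  0  1  2  0  1
Pile A: G(8) = 1.
Pile B: G(25) = 1.
Combined Grundy value = 1 ⊕ 1 = 0.
A winning move leaves total XOR = 0, i.e. changes one component's Grundy value g to g ⊕ X where X is the current total.
Pile A: target g' = 1⊕0 = 1, but every legal move changes the Grundy value (mex property), so 0 moves.
Pile B: target g' = 1⊕0 = 1, but every legal move changes the Grundy value (mex property), so 0 moves.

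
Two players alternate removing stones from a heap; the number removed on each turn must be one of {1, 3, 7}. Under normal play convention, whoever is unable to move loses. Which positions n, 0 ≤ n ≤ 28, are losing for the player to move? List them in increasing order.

G(0) = 0
G(1) = mex{0} = 1
G(2) = mex{1} = 0
G(3) = mex{0,0} = 1
G(4) = mex{1,1} = 0
G(5) = mex{0,0} = 1
G(6) = mex{1,1} = 0
G(7) = mex{0,0,0} = 1
G(8) = mex{1,1,1} = 0
G(9) = mex{0,0,0} = 1
G(10) = mex{1,1,1} = 0
G(11) = mex{0,0,0} = 1
G(12) = mex{1,1,1} = 0
G(13) = mex{0,0,0} = 1
G(14) = mex{1,1,1} = 0
G(15) = mex{0,0,0} = 1
G(16) = mex{1,1,1} = 0
G(17) = mex{0,0,0} = 1
G(18) = mex{1,1,1} = 0
G(19) = mex{0,0,0} = 1
G(20) = mex{1,1,1} = 0
G(21) = mex{0,0,0} = 1
G(22) = mex{1,1,1} = 0
G(23) = mex{0,0,0} = 1
G(24) = mex{1,1,1} = 0
G(25) = mex{0,0,0} = 1
G(26) = mex{1,1,1} = 0
G(27) = mex{0,0,0} = 1
G(28) = mex{1,1,1} = 0
P-positions are exactly the n with G(n) = 0.

0, 2, 4, 6, 8, 10, 12, 14, 16, 18, 20, 22, 24, 26, 28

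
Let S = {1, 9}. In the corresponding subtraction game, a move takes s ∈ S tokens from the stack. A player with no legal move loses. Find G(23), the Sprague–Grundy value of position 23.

1

n :  0  1  2  3  4  5  6  7  8  9 10 11 12 13 14 15 16 17 18 19 20 21 22 23
G :  0  1  0  1  0  1  0  1  0  1  0  1  0  1  0  1  0  1  0  1  0  1  0  1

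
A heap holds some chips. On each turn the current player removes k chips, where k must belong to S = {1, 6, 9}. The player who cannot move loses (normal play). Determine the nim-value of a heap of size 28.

G(0) = 0
G(1) = mex{0} = 1
G(2) = mex{1} = 0
G(3) = mex{0} = 1
G(4) = mex{1} = 0
G(5) = mex{0} = 1
G(6) = mex{1,0} = 2
G(7) = mex{2,1} = 0
G(8) = mex{0,0} = 1
G(9) = mex{1,1,0} = 2
G(10) = mex{2,0,1} = 3
G(11) = mex{3,1,0} = 2
G(12) = mex{2,2,1} = 0
G(13) = mex{0,0,0} = 1
G(14) = mex{1,1,1} = 0
G(15) = mex{0,2,2} = 1
G(16) = mex{1,3,0} = 2
G(17) = mex{2,2,1} = 0
G(18) = mex{0,0,2} = 1
G(19) = mex{1,1,3} = 0
G(20) = mex{0,0,2} = 1
G(21) = mex{1,1,0} = 2
G(22) = mex{2,2,1} = 0
G(23) = mex{0,0,0} = 1
G(24) = mex{1,1,1} = 0
G(25) = mex{0,0,2} = 1
G(26) = mex{1,1,0} = 2
G(27) = mex{2,2,1} = 0
G(28) = mex{0,0,0} = 1

1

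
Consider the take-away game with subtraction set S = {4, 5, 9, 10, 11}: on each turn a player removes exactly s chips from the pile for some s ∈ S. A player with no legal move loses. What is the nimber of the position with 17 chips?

G(0) = 0
G(1) = mex{} = 0
G(2) = mex{} = 0
G(3) = mex{} = 0
G(4) = mex{0} = 1
G(5) = mex{0,0} = 1
G(6) = mex{0,0} = 1
G(7) = mex{0,0} = 1
G(8) = mex{1,0} = 2
G(9) = mex{1,1,0} = 2
G(10) = mex{1,1,0,0} = 2
G(11) = mex{1,1,0,0,0} = 2
G(12) = mex{2,1,0,0,0} = 3
G(13) = mex{2,2,1,0,0} = 3
G(14) = mex{2,2,1,1,0} = 3
G(15) = mex{2,2,1,1,1} = 0
G(16) = mex{3,2,1,1,1} = 0
G(17) = mex{3,3,2,1,1} = 0

0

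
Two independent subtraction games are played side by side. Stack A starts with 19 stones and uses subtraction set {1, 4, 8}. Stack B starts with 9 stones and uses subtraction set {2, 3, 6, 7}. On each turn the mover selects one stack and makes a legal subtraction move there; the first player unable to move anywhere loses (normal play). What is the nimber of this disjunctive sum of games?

0

Stack A, S = {1, 4, 8}:
n :  0  1  2  3  4  5  6  7  8  9 10 11 12 13 14 15 16 17 18 19
G :  0  1  0  1  2  0  1  0  1  2  3  2  0  1  0  1  2  0  1  0
G_A(19) = 0.
Stack B, S = {2, 3, 6, 7}:
G(0) = 0
G(1) = mex{} = 0
G(2) = mex{0} = 1
G(3) = mex{0,0} = 1
G(4) = mex{1,0} = 2
G(5) = mex{1,1} = 0
G(6) = mex{2,1,0} = 3
G(7) = mex{0,2,0,0} = 1
G(8) = mex{3,0,1,0} = 2
G(9) = mex{1,3,1,1} = 0
G_B(9) = 0.
Combined Grundy value = 0 ⊕ 0 = 0.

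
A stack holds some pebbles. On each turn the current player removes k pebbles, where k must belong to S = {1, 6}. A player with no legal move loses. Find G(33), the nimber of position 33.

1

n :  0  1  2  3  4  5  6  7  8  9 10 11 12 13 14 15 16 17 18 19 20 21 22 23 24 25 26 27 28 29 30 31 32 33
G :  0  1  0  1  0  1  2  0  1  0  1  0  1  2  0  1  0  1  0  1  2  0  1  0  1  0  1  2  0  1  0  1  0  1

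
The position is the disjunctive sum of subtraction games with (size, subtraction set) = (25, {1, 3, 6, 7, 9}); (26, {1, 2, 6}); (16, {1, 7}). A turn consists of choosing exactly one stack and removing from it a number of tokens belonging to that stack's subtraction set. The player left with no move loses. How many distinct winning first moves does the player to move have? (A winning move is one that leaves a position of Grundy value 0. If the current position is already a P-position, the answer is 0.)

Stack A, S = {1, 3, 6, 7, 9}:
G(0) = 0
G(1) = mex{0} = 1
G(2) = mex{1} = 0
G(3) = mex{0,0} = 1
G(4) = mex{1,1} = 0
G(5) = mex{0,0} = 1
G(6) = mex{1,1,0} = 2
G(7) = mex{2,0,1,0} = 3
G(8) = mex{3,1,0,1} = 2
G(9) = mex{2,2,1,0,0} = 3
G(10) = mex{3,3,0,1,1} = 2
G(11) = mex{2,2,1,0,0} = 3
G(12) = mex{3,3,2,1,1} = 0
G(13) = mex{0,2,3,2,0} = 1
G(14) = mex{1,3,2,3,1} = 0
G(15) = mex{0,0,3,2,2} = 1
G(16) = mex{1,1,2,3,3} = 0
G(17) = mex{0,0,3,2,2} = 1
G(18) = mex{1,1,0,3,3} = 2
G(19) = mex{2,0,1,0,2} = 3
G(20) = mex{3,1,0,1,3} = 2
G(21) = mex{2,2,1,0,0} = 3
G(22) = mex{3,3,0,1,1} = 2
G(23) = mex{2,2,1,0,0} = 3
G(24) = mex{3,3,2,1,1} = 0
G(25) = mex{0,2,3,2,0} = 1
G_A(25) = 1.
Stack B, S = {1, 2, 6}:
n :  0  1  2  3  4  5  6  7  8  9 10 11 12 13 14 15 16 17 18 19 20 21 22 23 24 25 26
G :  0  1  2  0  1  2  3  0  1  2  0  1  2  3  0  1  2  0  1  2  3  0  1  2  0  1  2
G_B(26) = 2.
Stack C, S = {1, 7}:
n :  0  1  2  3  4  5  6  7  8  9 10 11 12 13 14 15 16
G :  0  1  0  1  0  1  0  1  0  1  0  1  0  1  0  1  0
G_C(16) = 0.
Combined Grundy value = 1 ⊕ 2 ⊕ 0 = 3.
A winning move leaves total XOR = 0, i.e. changes one component's Grundy value g to g ⊕ X where X is the current total.
Stack A: need g' = 1⊕3 = 2. Options: 25−1→G=0, 25−3→G=2, 25−6→G=3, 25−7→G=2, 25−9→G=0. Hits: 2.
Stack B: need g' = 2⊕3 = 1. Options: 26−1→G=1, 26−2→G=0, 26−6→G=3. Hits: 1.
Stack C: need g' = 0⊕3 = 3. Options: 16−1→G=1, 16−7→G=1. Hits: 0.

3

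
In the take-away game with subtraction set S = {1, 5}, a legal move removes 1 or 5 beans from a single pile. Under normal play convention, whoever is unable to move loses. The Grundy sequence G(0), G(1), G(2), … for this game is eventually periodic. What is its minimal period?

G(0) = 0
G(1) = mex{0} = 1
G(2) = mex{1} = 0
G(3) = mex{0} = 1
G(4) = mex{1} = 0
G(5) = mex{0,0} = 1
G(6) = mex{1,1} = 0
G(7) = mex{0,0} = 1
G(8) = mex{1,1} = 0
G(9) = mex{0,0} = 1
G(10) = mex{1,1} = 0
G(11) = mex{0,0} = 1
G(12) = mex{1,1} = 0
G(13) = mex{0,0} = 1
G(14) = mex{1,1} = 0
G(n+2) = G(n) holds for n = 0,…,4 (a full window of length max(S) = 5), so the sequence is purely periodic with period 2.

2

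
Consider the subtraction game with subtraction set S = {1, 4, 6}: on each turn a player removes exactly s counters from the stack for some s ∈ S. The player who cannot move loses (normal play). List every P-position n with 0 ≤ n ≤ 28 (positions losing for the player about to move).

0, 2, 5, 7, 10, 12, 15, 17, 20, 22, 25, 27

G(0) = 0
G(1) = mex{0} = 1
G(2) = mex{1} = 0
G(3) = mex{0} = 1
G(4) = mex{1,0} = 2
G(5) = mex{2,1} = 0
G(6) = mex{0,0,0} = 1
G(7) = mex{1,1,1} = 0
G(8) = mex{0,2,0} = 1
G(9) = mex{1,0,1} = 2
G(10) = mex{2,1,2} = 0
G(11) = mex{0,0,0} = 1
G(12) = mex{1,1,1} = 0
G(13) = mex{0,2,0} = 1
G(14) = mex{1,0,1} = 2
G(15) = mex{2,1,2} = 0
G(16) = mex{0,0,0} = 1
G(17) = mex{1,1,1} = 0
G(18) = mex{0,2,0} = 1
G(19) = mex{1,0,1} = 2
G(20) = mex{2,1,2} = 0
G(21) = mex{0,0,0} = 1
G(22) = mex{1,1,1} = 0
G(23) = mex{0,2,0} = 1
G(24) = mex{1,0,1} = 2
G(25) = mex{2,1,2} = 0
G(26) = mex{0,0,0} = 1
G(27) = mex{1,1,1} = 0
G(28) = mex{0,2,0} = 1
P-positions are exactly the n with G(n) = 0.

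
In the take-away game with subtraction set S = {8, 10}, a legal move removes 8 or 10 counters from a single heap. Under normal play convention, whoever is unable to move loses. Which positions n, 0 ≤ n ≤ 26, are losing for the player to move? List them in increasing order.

G(0) = 0
G(1) = mex{} = 0
G(2) = mex{} = 0
G(3) = mex{} = 0
G(4) = mex{} = 0
G(5) = mex{} = 0
G(6) = mex{} = 0
G(7) = mex{} = 0
G(8) = mex{0} = 1
G(9) = mex{0} = 1
G(10) = mex{0,0} = 1
G(11) = mex{0,0} = 1
G(12) = mex{0,0} = 1
G(13) = mex{0,0} = 1
G(14) = mex{0,0} = 1
G(15) = mex{0,0} = 1
G(16) = mex{1,0} = 2
G(17) = mex{1,0} = 2
G(18) = mex{1,1} = 0
G(19) = mex{1,1} = 0
G(20) = mex{1,1} = 0
G(21) = mex{1,1} = 0
G(22) = mex{1,1} = 0
G(23) = mex{1,1} = 0
G(24) = mex{2,1} = 0
G(25) = mex{2,1} = 0
G(26) = mex{0,2} = 1
P-positions are exactly the n with G(n) = 0.

0, 1, 2, 3, 4, 5, 6, 7, 18, 19, 20, 21, 22, 23, 24, 25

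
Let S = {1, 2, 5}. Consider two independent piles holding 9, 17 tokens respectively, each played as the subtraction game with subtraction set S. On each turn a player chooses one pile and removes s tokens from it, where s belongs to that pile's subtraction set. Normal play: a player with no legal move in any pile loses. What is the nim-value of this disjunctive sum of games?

All piles use S = {1, 2, 5}:
n :  0  1  2  3  4  5  6  7  8  9 10 11 12 13 14 15 16 17
G :  0  1  2  0  1  2  0  1  2  0  1  2  0  1  2  0  1  2
Pile A: G(9) = 0.
Pile B: G(17) = 2.
Combined Grundy value = 0 ⊕ 2 = 2.

2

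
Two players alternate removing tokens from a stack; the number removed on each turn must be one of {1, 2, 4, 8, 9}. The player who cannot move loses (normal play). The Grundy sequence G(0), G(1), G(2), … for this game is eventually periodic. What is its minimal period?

n :  0  1  2  3  4  5  6  7  8  9 10 11 12 13 14 15 16 17 18 19 20 21 22 23 24 25 26 27
G :  0  1  2  0  1  2  0  1  2  3  4  5  3  0  1  2  0  1  2  0  1  2  3  4  5  3  0  1
G(n+13) = G(n) holds for n = 0,…,8 (a full window of length max(S) = 9), so the sequence is purely periodic with period 13.

13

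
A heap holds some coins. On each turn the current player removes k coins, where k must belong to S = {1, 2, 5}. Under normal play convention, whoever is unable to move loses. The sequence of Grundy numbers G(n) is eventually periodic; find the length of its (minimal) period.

G(0) = 0
G(1) = mex{0} = 1
G(2) = mex{1,0} = 2
G(3) = mex{2,1} = 0
G(4) = mex{0,2} = 1
G(5) = mex{1,0,0} = 2
G(6) = mex{2,1,1} = 0
G(7) = mex{0,2,2} = 1
G(8) = mex{1,0,0} = 2
G(9) = mex{2,1,1} = 0
G(10) = mex{0,2,2} = 1
G(11) = mex{1,0,0} = 2
G(12) = mex{2,1,1} = 0
G(13) = mex{0,2,2} = 1
G(14) = mex{1,0,0} = 2
G(n+3) = G(n) holds for n = 0,…,4 (a full window of length max(S) = 5), so the sequence is purely periodic with period 3.

3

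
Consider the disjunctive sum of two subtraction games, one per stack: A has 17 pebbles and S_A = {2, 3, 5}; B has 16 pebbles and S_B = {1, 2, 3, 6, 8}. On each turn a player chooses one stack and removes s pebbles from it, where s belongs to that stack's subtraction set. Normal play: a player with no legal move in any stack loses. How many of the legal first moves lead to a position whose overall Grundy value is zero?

Stack A, S = {2, 3, 5}:
G(0) = 0
G(1) = mex{} = 0
G(2) = mex{0} = 1
G(3) = mex{0,0} = 1
G(4) = mex{1,0} = 2
G(5) = mex{1,1,0} = 2
G(6) = mex{2,1,0} = 3
G(7) = mex{2,2,1} = 0
G(8) = mex{3,2,1} = 0
G(9) = mex{0,3,2} = 1
G(10) = mex{0,0,2} = 1
G(11) = mex{1,0,3} = 2
G(12) = mex{1,1,0} = 2
G(13) = mex{2,1,0} = 3
G(14) = mex{2,2,1} = 0
G(15) = mex{3,2,1} = 0
G(16) = mex{0,3,2} = 1
G(17) = mex{0,0,2} = 1
G_A(17) = 1.
Stack B, S = {1, 2, 3, 6, 8}:
G(0) = 0
G(1) = mex{0} = 1
G(2) = mex{1,0} = 2
G(3) = mex{2,1,0} = 3
G(4) = mex{3,2,1} = 0
G(5) = mex{0,3,2} = 1
G(6) = mex{1,0,3,0} = 2
G(7) = mex{2,1,0,1} = 3
G(8) = mex{3,2,1,2,0} = 4
G(9) = mex{4,3,2,3,1} = 0
G(10) = mex{0,4,3,0,2} = 1
G(11) = mex{1,0,4,1,3} = 2
G(12) = mex{2,1,0,2,0} = 3
G(13) = mex{3,2,1,3,1} = 0
G(14) = mex{0,3,2,4,2} = 1
G(15) = mex{1,0,3,0,3} = 2
G(16) = mex{2,1,0,1,4} = 3
G_B(16) = 3.
Combined Grundy value = 1 ⊕ 3 = 2.
A winning move leaves total XOR = 0, i.e. changes one component's Grundy value g to g ⊕ X where X is the current total.
Stack A: need g' = 1⊕2 = 3. Options: 17−2→G=0, 17−3→G=0, 17−5→G=2. Hits: 0.
Stack B: need g' = 3⊕2 = 1. Options: 16−1→G=2, 16−2→G=1, 16−3→G=0, 16−6→G=1, 16−8→G=4. Hits: 2.

2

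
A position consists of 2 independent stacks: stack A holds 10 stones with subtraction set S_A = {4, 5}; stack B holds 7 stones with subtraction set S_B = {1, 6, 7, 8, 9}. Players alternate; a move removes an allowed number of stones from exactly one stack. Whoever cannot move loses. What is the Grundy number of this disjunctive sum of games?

Stack A, S = {4, 5}:
n :  0  1  2  3  4  5  6  7  8  9 10
G :  0  0  0  0  1  1  1  1  2  0  0
G_A(10) = 0.
Stack B, S = {1, 6, 7, 8, 9}:
n : 0 1 2 3 4 5 6 7
G : 0 1 0 1 0 1 2 3
G_B(7) = 3.
Combined Grundy value = 0 ⊕ 3 = 3.

3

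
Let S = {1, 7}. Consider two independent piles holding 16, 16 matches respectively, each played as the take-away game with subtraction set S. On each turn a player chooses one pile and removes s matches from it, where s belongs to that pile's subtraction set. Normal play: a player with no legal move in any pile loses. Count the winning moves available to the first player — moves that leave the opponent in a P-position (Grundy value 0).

All piles use S = {1, 7}:
n :  0  1  2  3  4  5  6  7  8  9 10 11 12 13 14 15 16
G :  0  1  0  1  0  1  0  1  0  1  0  1  0  1  0  1  0
Pile A: G(16) = 0.
Pile B: G(16) = 0.
Combined Grundy value = 0 ⊕ 0 = 0.
A winning move leaves total XOR = 0, i.e. changes one component's Grundy value g to g ⊕ X where X is the current total.
Pile A: target g' = 0⊕0 = 0, but every legal move changes the Grundy value (mex property), so 0 moves.
Pile B: target g' = 0⊕0 = 0, but every legal move changes the Grundy value (mex property), so 0 moves.

0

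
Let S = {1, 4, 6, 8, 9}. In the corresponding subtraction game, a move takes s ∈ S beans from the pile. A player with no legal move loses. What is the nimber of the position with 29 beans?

0

n :  0  1  2  3  4  5  6  7  8  9 10 11 12 13 14 15 16 17 18 19 20 21 22 23 24 25 26 27 28 29
G :  0  1  0  1  2  0  1  0  1  2  3  2  0  1  2  3  2  0  1  0  1  2  0  1  0  1  2  3  2  0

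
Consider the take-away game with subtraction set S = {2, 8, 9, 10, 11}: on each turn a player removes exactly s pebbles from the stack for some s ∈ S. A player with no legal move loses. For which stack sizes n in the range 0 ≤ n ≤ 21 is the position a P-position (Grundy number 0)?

0, 1, 4, 5, 17, 18, 21

G(0) = 0
G(1) = mex{} = 0
G(2) = mex{0} = 1
G(3) = mex{0} = 1
G(4) = mex{1} = 0
G(5) = mex{1} = 0
G(6) = mex{0} = 1
G(7) = mex{0} = 1
G(8) = mex{1,0} = 2
G(9) = mex{1,0,0} = 2
G(10) = mex{2,1,0,0} = 3
G(11) = mex{2,1,1,0,0} = 3
G(12) = mex{3,0,1,1,0} = 2
G(13) = mex{3,0,0,1,1} = 2
G(14) = mex{2,1,0,0,1} = 3
G(15) = mex{2,1,1,0,0} = 3
G(16) = mex{3,2,1,1,0} = 4
G(17) = mex{3,2,2,1,1} = 0
G(18) = mex{4,3,2,2,1} = 0
G(19) = mex{0,3,3,2,2} = 1
G(20) = mex{0,2,3,3,2} = 1
G(21) = mex{1,2,2,3,3} = 0
P-positions are exactly the n with G(n) = 0.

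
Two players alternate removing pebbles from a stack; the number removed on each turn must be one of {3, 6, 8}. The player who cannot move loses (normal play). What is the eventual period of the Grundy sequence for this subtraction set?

11

n :  0  1  2  3  4  5  6  7  8  9 10 11 12 13 14 15 16 17 18 19 20 21 22 23
G :  0  0  0  1  1  1  2  2  2  3  3  0  0  0  1  1  1  2  2  2  3  3  0  0
G(n+11) = G(n) holds for n = 0,…,7 (a full window of length max(S) = 8), so the sequence is purely periodic with period 11.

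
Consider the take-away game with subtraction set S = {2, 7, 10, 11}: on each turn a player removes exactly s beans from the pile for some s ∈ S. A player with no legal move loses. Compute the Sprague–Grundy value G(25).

n :  0  1  2  3  4  5  6  7  8  9 10 11 12 13 14 15 16 17 18 19 20 21 22 23 24 25
G :  0  0  1  1  0  0  1  1  2  0  3  1  2  0  3  1  2  0  0  1  1  0  0  1  1  2

2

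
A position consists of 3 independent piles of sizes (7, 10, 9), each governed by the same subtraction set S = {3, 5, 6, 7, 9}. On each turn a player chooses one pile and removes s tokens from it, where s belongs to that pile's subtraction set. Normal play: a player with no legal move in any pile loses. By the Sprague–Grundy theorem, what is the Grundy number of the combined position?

All piles use S = {3, 5, 6, 7, 9}:
n :  0  1  2  3  4  5  6  7  8  9 10
G :  0  0  0  1  1  1  2  2  2  3  3
Pile A: G(7) = 2.
Pile B: G(10) = 3.
Pile C: G(9) = 3.
Combined Grundy value = 2 ⊕ 3 ⊕ 3 = 2.

2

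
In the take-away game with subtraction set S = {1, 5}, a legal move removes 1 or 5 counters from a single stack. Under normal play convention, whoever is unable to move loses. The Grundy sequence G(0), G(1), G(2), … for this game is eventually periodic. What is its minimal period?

n :  0  1  2  3  4  5  6  7  8  9 10 11 12 13 14
G :  0  1  0  1  0  1  0  1  0  1  0  1  0  1  0
G(n+2) = G(n) holds for n = 0,…,4 (a full window of length max(S) = 5), so the sequence is purely periodic with period 2.

2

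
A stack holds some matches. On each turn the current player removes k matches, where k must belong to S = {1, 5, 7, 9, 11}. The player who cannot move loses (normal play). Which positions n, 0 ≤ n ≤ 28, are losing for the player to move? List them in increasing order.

n :  0  1  2  3  4  5  6  7  8  9 10 11 12 13 14 15 16 17 18 19 20 21 22 23 24 25 26 27 28
G :  0  1  0  1  0  1  0  1  0  1  0  1  0  1  0  1  0  1  0  1  0  1  0  1  0  1  0  1  0
P-positions are exactly the n with G(n) = 0.

0, 2, 4, 6, 8, 10, 12, 14, 16, 18, 20, 22, 24, 26, 28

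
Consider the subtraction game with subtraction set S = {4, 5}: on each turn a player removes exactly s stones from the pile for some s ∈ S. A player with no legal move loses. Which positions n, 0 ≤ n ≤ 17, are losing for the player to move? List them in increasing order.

G(0) = 0
G(1) = mex{} = 0
G(2) = mex{} = 0
G(3) = mex{} = 0
G(4) = mex{0} = 1
G(5) = mex{0,0} = 1
G(6) = mex{0,0} = 1
G(7) = mex{0,0} = 1
G(8) = mex{1,0} = 2
G(9) = mex{1,1} = 0
G(10) = mex{1,1} = 0
G(11) = mex{1,1} = 0
G(12) = mex{2,1} = 0
G(13) = mex{0,2} = 1
G(14) = mex{0,0} = 1
G(15) = mex{0,0} = 1
G(16) = mex{0,0} = 1
G(17) = mex{1,0} = 2
P-positions are exactly the n with G(n) = 0.

0, 1, 2, 3, 9, 10, 11, 12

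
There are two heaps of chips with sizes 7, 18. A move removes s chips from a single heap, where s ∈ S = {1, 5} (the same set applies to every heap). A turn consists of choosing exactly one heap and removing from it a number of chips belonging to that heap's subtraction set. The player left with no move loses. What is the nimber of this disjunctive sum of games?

All heaps use S = {1, 5}:
n :  0  1  2  3  4  5  6  7  8  9 10 11 12 13 14 15 16 17 18
G :  0  1  0  1  0  1  0  1  0  1  0  1  0  1  0  1  0  1  0
Heap A: G(7) = 1.
Heap B: G(18) = 0.
Combined Grundy value = 1 ⊕ 0 = 1.

1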